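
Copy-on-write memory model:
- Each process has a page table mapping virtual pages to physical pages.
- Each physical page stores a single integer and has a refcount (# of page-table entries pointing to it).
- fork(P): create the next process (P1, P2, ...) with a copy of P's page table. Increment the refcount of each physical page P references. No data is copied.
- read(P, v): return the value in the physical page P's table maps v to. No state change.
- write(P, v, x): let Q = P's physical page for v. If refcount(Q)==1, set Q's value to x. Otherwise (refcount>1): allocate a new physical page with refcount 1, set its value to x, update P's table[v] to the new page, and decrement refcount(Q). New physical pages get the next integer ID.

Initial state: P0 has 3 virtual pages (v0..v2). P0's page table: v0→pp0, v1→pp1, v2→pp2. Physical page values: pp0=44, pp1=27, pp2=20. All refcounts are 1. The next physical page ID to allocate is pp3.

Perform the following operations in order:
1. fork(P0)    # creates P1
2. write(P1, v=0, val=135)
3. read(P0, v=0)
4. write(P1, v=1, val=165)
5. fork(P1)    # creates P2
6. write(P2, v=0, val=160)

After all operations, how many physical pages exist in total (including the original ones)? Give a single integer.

Op 1: fork(P0) -> P1. 3 ppages; refcounts: pp0:2 pp1:2 pp2:2
Op 2: write(P1, v0, 135). refcount(pp0)=2>1 -> COPY to pp3. 4 ppages; refcounts: pp0:1 pp1:2 pp2:2 pp3:1
Op 3: read(P0, v0) -> 44. No state change.
Op 4: write(P1, v1, 165). refcount(pp1)=2>1 -> COPY to pp4. 5 ppages; refcounts: pp0:1 pp1:1 pp2:2 pp3:1 pp4:1
Op 5: fork(P1) -> P2. 5 ppages; refcounts: pp0:1 pp1:1 pp2:3 pp3:2 pp4:2
Op 6: write(P2, v0, 160). refcount(pp3)=2>1 -> COPY to pp5. 6 ppages; refcounts: pp0:1 pp1:1 pp2:3 pp3:1 pp4:2 pp5:1

Answer: 6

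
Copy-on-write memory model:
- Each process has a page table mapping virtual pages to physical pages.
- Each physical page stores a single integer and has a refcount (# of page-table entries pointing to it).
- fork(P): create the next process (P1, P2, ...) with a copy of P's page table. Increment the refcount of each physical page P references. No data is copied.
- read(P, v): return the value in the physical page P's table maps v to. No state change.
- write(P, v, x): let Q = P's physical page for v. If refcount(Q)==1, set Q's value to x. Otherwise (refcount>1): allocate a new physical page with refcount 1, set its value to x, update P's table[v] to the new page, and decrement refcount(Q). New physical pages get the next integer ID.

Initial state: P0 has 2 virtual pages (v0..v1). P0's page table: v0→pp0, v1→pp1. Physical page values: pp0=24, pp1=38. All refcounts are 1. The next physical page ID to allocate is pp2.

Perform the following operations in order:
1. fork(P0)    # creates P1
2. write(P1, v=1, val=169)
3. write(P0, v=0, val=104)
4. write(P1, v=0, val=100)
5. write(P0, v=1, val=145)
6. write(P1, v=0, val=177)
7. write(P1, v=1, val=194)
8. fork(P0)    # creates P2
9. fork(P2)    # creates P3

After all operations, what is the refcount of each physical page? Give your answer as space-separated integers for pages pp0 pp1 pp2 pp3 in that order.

Op 1: fork(P0) -> P1. 2 ppages; refcounts: pp0:2 pp1:2
Op 2: write(P1, v1, 169). refcount(pp1)=2>1 -> COPY to pp2. 3 ppages; refcounts: pp0:2 pp1:1 pp2:1
Op 3: write(P0, v0, 104). refcount(pp0)=2>1 -> COPY to pp3. 4 ppages; refcounts: pp0:1 pp1:1 pp2:1 pp3:1
Op 4: write(P1, v0, 100). refcount(pp0)=1 -> write in place. 4 ppages; refcounts: pp0:1 pp1:1 pp2:1 pp3:1
Op 5: write(P0, v1, 145). refcount(pp1)=1 -> write in place. 4 ppages; refcounts: pp0:1 pp1:1 pp2:1 pp3:1
Op 6: write(P1, v0, 177). refcount(pp0)=1 -> write in place. 4 ppages; refcounts: pp0:1 pp1:1 pp2:1 pp3:1
Op 7: write(P1, v1, 194). refcount(pp2)=1 -> write in place. 4 ppages; refcounts: pp0:1 pp1:1 pp2:1 pp3:1
Op 8: fork(P0) -> P2. 4 ppages; refcounts: pp0:1 pp1:2 pp2:1 pp3:2
Op 9: fork(P2) -> P3. 4 ppages; refcounts: pp0:1 pp1:3 pp2:1 pp3:3

Answer: 1 3 1 3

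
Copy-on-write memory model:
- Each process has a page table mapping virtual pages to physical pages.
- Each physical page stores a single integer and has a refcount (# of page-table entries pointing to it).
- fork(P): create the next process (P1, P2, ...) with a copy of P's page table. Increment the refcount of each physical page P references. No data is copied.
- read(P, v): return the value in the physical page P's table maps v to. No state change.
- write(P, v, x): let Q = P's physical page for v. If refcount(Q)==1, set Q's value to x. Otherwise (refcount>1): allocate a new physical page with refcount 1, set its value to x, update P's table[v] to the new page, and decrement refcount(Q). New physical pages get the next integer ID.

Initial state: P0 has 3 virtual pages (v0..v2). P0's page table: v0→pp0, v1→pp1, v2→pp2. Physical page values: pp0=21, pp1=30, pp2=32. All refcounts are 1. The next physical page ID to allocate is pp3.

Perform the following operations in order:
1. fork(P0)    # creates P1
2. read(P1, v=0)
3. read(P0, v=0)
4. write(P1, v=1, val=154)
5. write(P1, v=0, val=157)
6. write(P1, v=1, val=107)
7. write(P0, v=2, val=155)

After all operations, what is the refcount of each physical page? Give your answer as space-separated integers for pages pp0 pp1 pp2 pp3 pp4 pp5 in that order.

Answer: 1 1 1 1 1 1

Derivation:
Op 1: fork(P0) -> P1. 3 ppages; refcounts: pp0:2 pp1:2 pp2:2
Op 2: read(P1, v0) -> 21. No state change.
Op 3: read(P0, v0) -> 21. No state change.
Op 4: write(P1, v1, 154). refcount(pp1)=2>1 -> COPY to pp3. 4 ppages; refcounts: pp0:2 pp1:1 pp2:2 pp3:1
Op 5: write(P1, v0, 157). refcount(pp0)=2>1 -> COPY to pp4. 5 ppages; refcounts: pp0:1 pp1:1 pp2:2 pp3:1 pp4:1
Op 6: write(P1, v1, 107). refcount(pp3)=1 -> write in place. 5 ppages; refcounts: pp0:1 pp1:1 pp2:2 pp3:1 pp4:1
Op 7: write(P0, v2, 155). refcount(pp2)=2>1 -> COPY to pp5. 6 ppages; refcounts: pp0:1 pp1:1 pp2:1 pp3:1 pp4:1 pp5:1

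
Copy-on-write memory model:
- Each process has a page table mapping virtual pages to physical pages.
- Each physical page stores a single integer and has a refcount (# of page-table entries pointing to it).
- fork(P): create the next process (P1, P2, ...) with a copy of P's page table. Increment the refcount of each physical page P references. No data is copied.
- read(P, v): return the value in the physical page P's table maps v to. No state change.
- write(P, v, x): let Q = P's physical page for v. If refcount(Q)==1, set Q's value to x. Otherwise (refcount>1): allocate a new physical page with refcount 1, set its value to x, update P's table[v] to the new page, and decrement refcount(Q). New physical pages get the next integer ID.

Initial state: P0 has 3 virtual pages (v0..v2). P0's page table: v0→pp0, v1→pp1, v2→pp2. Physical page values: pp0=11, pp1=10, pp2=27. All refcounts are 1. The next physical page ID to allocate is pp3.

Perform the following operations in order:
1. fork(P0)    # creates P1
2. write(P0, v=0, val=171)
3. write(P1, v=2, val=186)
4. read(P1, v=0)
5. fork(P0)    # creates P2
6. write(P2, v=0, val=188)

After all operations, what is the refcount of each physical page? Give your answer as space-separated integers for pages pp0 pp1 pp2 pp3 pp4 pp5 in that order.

Answer: 1 3 2 1 1 1

Derivation:
Op 1: fork(P0) -> P1. 3 ppages; refcounts: pp0:2 pp1:2 pp2:2
Op 2: write(P0, v0, 171). refcount(pp0)=2>1 -> COPY to pp3. 4 ppages; refcounts: pp0:1 pp1:2 pp2:2 pp3:1
Op 3: write(P1, v2, 186). refcount(pp2)=2>1 -> COPY to pp4. 5 ppages; refcounts: pp0:1 pp1:2 pp2:1 pp3:1 pp4:1
Op 4: read(P1, v0) -> 11. No state change.
Op 5: fork(P0) -> P2. 5 ppages; refcounts: pp0:1 pp1:3 pp2:2 pp3:2 pp4:1
Op 6: write(P2, v0, 188). refcount(pp3)=2>1 -> COPY to pp5. 6 ppages; refcounts: pp0:1 pp1:3 pp2:2 pp3:1 pp4:1 pp5:1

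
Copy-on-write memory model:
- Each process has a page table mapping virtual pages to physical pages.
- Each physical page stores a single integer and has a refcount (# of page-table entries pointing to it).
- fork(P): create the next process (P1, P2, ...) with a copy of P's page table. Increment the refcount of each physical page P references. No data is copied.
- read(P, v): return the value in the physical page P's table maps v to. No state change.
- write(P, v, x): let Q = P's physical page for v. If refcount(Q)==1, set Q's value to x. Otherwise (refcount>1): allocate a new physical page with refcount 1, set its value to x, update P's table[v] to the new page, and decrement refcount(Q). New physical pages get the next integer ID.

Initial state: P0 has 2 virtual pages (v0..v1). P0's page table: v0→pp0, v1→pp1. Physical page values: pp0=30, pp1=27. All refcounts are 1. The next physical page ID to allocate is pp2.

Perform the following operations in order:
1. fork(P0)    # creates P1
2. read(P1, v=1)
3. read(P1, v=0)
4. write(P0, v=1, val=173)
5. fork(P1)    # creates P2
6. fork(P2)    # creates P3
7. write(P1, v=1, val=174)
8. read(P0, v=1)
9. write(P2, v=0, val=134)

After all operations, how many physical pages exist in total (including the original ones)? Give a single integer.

Answer: 5

Derivation:
Op 1: fork(P0) -> P1. 2 ppages; refcounts: pp0:2 pp1:2
Op 2: read(P1, v1) -> 27. No state change.
Op 3: read(P1, v0) -> 30. No state change.
Op 4: write(P0, v1, 173). refcount(pp1)=2>1 -> COPY to pp2. 3 ppages; refcounts: pp0:2 pp1:1 pp2:1
Op 5: fork(P1) -> P2. 3 ppages; refcounts: pp0:3 pp1:2 pp2:1
Op 6: fork(P2) -> P3. 3 ppages; refcounts: pp0:4 pp1:3 pp2:1
Op 7: write(P1, v1, 174). refcount(pp1)=3>1 -> COPY to pp3. 4 ppages; refcounts: pp0:4 pp1:2 pp2:1 pp3:1
Op 8: read(P0, v1) -> 173. No state change.
Op 9: write(P2, v0, 134). refcount(pp0)=4>1 -> COPY to pp4. 5 ppages; refcounts: pp0:3 pp1:2 pp2:1 pp3:1 pp4:1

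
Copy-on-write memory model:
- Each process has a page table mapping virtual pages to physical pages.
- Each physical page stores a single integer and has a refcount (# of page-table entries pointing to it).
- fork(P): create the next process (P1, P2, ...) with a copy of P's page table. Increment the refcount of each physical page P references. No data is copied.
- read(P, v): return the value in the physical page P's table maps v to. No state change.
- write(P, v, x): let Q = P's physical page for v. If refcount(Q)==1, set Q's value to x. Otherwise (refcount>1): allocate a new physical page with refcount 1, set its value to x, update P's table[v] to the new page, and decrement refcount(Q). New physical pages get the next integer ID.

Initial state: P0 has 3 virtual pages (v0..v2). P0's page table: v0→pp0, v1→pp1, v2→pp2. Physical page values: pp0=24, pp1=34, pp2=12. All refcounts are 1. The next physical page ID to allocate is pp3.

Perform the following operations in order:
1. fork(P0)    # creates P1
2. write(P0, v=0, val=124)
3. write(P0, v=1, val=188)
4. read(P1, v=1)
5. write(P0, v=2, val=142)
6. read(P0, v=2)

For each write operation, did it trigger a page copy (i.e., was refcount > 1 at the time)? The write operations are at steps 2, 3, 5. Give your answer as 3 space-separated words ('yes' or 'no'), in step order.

Op 1: fork(P0) -> P1. 3 ppages; refcounts: pp0:2 pp1:2 pp2:2
Op 2: write(P0, v0, 124). refcount(pp0)=2>1 -> COPY to pp3. 4 ppages; refcounts: pp0:1 pp1:2 pp2:2 pp3:1
Op 3: write(P0, v1, 188). refcount(pp1)=2>1 -> COPY to pp4. 5 ppages; refcounts: pp0:1 pp1:1 pp2:2 pp3:1 pp4:1
Op 4: read(P1, v1) -> 34. No state change.
Op 5: write(P0, v2, 142). refcount(pp2)=2>1 -> COPY to pp5. 6 ppages; refcounts: pp0:1 pp1:1 pp2:1 pp3:1 pp4:1 pp5:1
Op 6: read(P0, v2) -> 142. No state change.

yes yes yes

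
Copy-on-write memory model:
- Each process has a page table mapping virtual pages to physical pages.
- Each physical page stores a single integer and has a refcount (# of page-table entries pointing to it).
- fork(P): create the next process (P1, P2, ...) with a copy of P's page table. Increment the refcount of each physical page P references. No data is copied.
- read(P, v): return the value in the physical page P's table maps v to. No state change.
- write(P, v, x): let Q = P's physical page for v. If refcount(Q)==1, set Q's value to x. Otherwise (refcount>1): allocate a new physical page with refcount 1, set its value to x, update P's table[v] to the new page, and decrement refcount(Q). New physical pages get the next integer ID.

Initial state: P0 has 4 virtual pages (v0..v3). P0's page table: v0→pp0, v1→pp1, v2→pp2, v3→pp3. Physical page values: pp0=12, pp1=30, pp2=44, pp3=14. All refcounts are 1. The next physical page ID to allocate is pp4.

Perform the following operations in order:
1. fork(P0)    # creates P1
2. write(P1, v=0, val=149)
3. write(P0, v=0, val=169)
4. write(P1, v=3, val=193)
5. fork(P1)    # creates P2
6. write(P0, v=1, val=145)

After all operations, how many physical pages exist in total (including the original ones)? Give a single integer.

Answer: 7

Derivation:
Op 1: fork(P0) -> P1. 4 ppages; refcounts: pp0:2 pp1:2 pp2:2 pp3:2
Op 2: write(P1, v0, 149). refcount(pp0)=2>1 -> COPY to pp4. 5 ppages; refcounts: pp0:1 pp1:2 pp2:2 pp3:2 pp4:1
Op 3: write(P0, v0, 169). refcount(pp0)=1 -> write in place. 5 ppages; refcounts: pp0:1 pp1:2 pp2:2 pp3:2 pp4:1
Op 4: write(P1, v3, 193). refcount(pp3)=2>1 -> COPY to pp5. 6 ppages; refcounts: pp0:1 pp1:2 pp2:2 pp3:1 pp4:1 pp5:1
Op 5: fork(P1) -> P2. 6 ppages; refcounts: pp0:1 pp1:3 pp2:3 pp3:1 pp4:2 pp5:2
Op 6: write(P0, v1, 145). refcount(pp1)=3>1 -> COPY to pp6. 7 ppages; refcounts: pp0:1 pp1:2 pp2:3 pp3:1 pp4:2 pp5:2 pp6:1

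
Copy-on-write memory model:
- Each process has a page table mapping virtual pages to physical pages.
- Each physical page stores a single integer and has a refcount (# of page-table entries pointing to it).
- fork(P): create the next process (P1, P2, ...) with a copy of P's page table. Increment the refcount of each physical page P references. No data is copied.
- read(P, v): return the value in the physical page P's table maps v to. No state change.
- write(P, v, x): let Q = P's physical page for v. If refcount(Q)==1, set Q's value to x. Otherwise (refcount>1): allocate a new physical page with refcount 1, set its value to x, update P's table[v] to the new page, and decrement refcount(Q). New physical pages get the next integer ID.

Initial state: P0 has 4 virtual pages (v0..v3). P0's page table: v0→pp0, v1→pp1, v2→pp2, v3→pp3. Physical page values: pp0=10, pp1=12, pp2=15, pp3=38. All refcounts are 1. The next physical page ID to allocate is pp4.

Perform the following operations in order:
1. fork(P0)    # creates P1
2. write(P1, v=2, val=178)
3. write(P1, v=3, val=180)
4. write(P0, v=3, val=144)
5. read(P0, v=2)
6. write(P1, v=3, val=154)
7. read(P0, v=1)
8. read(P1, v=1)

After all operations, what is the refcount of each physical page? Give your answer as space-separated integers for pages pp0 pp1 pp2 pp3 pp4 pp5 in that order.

Answer: 2 2 1 1 1 1

Derivation:
Op 1: fork(P0) -> P1. 4 ppages; refcounts: pp0:2 pp1:2 pp2:2 pp3:2
Op 2: write(P1, v2, 178). refcount(pp2)=2>1 -> COPY to pp4. 5 ppages; refcounts: pp0:2 pp1:2 pp2:1 pp3:2 pp4:1
Op 3: write(P1, v3, 180). refcount(pp3)=2>1 -> COPY to pp5. 6 ppages; refcounts: pp0:2 pp1:2 pp2:1 pp3:1 pp4:1 pp5:1
Op 4: write(P0, v3, 144). refcount(pp3)=1 -> write in place. 6 ppages; refcounts: pp0:2 pp1:2 pp2:1 pp3:1 pp4:1 pp5:1
Op 5: read(P0, v2) -> 15. No state change.
Op 6: write(P1, v3, 154). refcount(pp5)=1 -> write in place. 6 ppages; refcounts: pp0:2 pp1:2 pp2:1 pp3:1 pp4:1 pp5:1
Op 7: read(P0, v1) -> 12. No state change.
Op 8: read(P1, v1) -> 12. No state change.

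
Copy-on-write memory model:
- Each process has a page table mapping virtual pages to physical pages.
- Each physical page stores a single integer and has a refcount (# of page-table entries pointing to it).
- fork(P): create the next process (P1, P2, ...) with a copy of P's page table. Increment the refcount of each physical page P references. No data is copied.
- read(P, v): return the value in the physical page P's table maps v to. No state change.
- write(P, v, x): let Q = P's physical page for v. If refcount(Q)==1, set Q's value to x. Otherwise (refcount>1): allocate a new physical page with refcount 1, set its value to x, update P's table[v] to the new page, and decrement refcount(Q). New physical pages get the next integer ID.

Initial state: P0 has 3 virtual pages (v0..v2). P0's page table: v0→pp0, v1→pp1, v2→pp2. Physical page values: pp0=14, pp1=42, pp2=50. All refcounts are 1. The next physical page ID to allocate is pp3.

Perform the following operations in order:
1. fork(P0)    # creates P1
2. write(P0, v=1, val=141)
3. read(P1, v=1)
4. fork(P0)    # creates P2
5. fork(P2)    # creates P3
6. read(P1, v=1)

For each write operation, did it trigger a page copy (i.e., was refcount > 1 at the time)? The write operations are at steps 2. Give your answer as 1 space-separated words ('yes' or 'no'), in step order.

Op 1: fork(P0) -> P1. 3 ppages; refcounts: pp0:2 pp1:2 pp2:2
Op 2: write(P0, v1, 141). refcount(pp1)=2>1 -> COPY to pp3. 4 ppages; refcounts: pp0:2 pp1:1 pp2:2 pp3:1
Op 3: read(P1, v1) -> 42. No state change.
Op 4: fork(P0) -> P2. 4 ppages; refcounts: pp0:3 pp1:1 pp2:3 pp3:2
Op 5: fork(P2) -> P3. 4 ppages; refcounts: pp0:4 pp1:1 pp2:4 pp3:3
Op 6: read(P1, v1) -> 42. No state change.

yes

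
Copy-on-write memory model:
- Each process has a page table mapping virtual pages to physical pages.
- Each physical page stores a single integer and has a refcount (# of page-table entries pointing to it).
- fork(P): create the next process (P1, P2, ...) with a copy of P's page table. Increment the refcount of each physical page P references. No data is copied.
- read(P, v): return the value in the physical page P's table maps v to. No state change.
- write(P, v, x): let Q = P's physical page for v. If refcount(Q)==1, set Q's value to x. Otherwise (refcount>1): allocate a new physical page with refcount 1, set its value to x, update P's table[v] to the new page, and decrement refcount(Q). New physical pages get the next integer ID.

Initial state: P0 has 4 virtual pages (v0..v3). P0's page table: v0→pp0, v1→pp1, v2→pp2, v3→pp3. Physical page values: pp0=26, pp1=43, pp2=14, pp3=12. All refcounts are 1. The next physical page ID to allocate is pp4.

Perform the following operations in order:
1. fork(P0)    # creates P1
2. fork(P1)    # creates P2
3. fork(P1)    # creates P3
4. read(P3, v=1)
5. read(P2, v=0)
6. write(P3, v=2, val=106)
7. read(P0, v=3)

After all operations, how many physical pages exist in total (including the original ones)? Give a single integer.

Op 1: fork(P0) -> P1. 4 ppages; refcounts: pp0:2 pp1:2 pp2:2 pp3:2
Op 2: fork(P1) -> P2. 4 ppages; refcounts: pp0:3 pp1:3 pp2:3 pp3:3
Op 3: fork(P1) -> P3. 4 ppages; refcounts: pp0:4 pp1:4 pp2:4 pp3:4
Op 4: read(P3, v1) -> 43. No state change.
Op 5: read(P2, v0) -> 26. No state change.
Op 6: write(P3, v2, 106). refcount(pp2)=4>1 -> COPY to pp4. 5 ppages; refcounts: pp0:4 pp1:4 pp2:3 pp3:4 pp4:1
Op 7: read(P0, v3) -> 12. No state change.

Answer: 5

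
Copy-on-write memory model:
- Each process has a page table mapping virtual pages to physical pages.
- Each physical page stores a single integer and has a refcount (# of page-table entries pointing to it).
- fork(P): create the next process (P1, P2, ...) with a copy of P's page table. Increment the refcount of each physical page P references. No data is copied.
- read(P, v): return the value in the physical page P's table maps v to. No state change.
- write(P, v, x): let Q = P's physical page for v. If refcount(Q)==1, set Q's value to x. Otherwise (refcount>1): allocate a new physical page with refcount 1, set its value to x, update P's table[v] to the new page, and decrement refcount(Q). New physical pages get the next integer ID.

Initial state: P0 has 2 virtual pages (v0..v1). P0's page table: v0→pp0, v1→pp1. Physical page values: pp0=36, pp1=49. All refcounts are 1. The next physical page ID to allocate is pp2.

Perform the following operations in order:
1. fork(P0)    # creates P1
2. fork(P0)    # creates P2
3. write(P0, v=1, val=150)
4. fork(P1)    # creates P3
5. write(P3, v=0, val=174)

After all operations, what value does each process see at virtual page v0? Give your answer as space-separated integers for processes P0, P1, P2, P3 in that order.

Answer: 36 36 36 174

Derivation:
Op 1: fork(P0) -> P1. 2 ppages; refcounts: pp0:2 pp1:2
Op 2: fork(P0) -> P2. 2 ppages; refcounts: pp0:3 pp1:3
Op 3: write(P0, v1, 150). refcount(pp1)=3>1 -> COPY to pp2. 3 ppages; refcounts: pp0:3 pp1:2 pp2:1
Op 4: fork(P1) -> P3. 3 ppages; refcounts: pp0:4 pp1:3 pp2:1
Op 5: write(P3, v0, 174). refcount(pp0)=4>1 -> COPY to pp3. 4 ppages; refcounts: pp0:3 pp1:3 pp2:1 pp3:1
P0: v0 -> pp0 = 36
P1: v0 -> pp0 = 36
P2: v0 -> pp0 = 36
P3: v0 -> pp3 = 174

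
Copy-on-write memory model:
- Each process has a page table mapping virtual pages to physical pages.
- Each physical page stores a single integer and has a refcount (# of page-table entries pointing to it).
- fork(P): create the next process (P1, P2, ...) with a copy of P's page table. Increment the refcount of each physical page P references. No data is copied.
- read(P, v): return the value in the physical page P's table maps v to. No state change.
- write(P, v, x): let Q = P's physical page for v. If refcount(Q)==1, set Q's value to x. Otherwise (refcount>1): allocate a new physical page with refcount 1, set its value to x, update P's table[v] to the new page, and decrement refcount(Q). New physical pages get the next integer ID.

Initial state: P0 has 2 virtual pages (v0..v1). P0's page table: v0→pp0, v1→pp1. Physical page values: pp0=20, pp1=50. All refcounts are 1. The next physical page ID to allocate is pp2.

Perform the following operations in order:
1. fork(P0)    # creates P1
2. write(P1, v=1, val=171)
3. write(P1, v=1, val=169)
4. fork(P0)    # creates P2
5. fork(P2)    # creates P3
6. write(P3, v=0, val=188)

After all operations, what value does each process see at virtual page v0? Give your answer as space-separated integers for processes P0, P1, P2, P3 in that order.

Answer: 20 20 20 188

Derivation:
Op 1: fork(P0) -> P1. 2 ppages; refcounts: pp0:2 pp1:2
Op 2: write(P1, v1, 171). refcount(pp1)=2>1 -> COPY to pp2. 3 ppages; refcounts: pp0:2 pp1:1 pp2:1
Op 3: write(P1, v1, 169). refcount(pp2)=1 -> write in place. 3 ppages; refcounts: pp0:2 pp1:1 pp2:1
Op 4: fork(P0) -> P2. 3 ppages; refcounts: pp0:3 pp1:2 pp2:1
Op 5: fork(P2) -> P3. 3 ppages; refcounts: pp0:4 pp1:3 pp2:1
Op 6: write(P3, v0, 188). refcount(pp0)=4>1 -> COPY to pp3. 4 ppages; refcounts: pp0:3 pp1:3 pp2:1 pp3:1
P0: v0 -> pp0 = 20
P1: v0 -> pp0 = 20
P2: v0 -> pp0 = 20
P3: v0 -> pp3 = 188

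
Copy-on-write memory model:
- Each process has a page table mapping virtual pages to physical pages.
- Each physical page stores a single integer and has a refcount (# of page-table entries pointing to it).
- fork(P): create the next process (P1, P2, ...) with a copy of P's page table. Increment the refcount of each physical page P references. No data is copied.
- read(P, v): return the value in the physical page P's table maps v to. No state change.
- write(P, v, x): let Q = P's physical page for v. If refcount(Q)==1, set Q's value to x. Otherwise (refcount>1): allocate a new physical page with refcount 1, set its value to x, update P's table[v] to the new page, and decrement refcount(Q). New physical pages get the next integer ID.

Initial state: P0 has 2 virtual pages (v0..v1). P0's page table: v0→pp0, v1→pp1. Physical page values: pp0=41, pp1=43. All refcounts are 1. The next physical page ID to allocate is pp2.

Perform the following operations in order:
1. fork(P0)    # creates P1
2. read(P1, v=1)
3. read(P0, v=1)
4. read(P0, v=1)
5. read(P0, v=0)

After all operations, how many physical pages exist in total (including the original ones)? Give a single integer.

Op 1: fork(P0) -> P1. 2 ppages; refcounts: pp0:2 pp1:2
Op 2: read(P1, v1) -> 43. No state change.
Op 3: read(P0, v1) -> 43. No state change.
Op 4: read(P0, v1) -> 43. No state change.
Op 5: read(P0, v0) -> 41. No state change.

Answer: 2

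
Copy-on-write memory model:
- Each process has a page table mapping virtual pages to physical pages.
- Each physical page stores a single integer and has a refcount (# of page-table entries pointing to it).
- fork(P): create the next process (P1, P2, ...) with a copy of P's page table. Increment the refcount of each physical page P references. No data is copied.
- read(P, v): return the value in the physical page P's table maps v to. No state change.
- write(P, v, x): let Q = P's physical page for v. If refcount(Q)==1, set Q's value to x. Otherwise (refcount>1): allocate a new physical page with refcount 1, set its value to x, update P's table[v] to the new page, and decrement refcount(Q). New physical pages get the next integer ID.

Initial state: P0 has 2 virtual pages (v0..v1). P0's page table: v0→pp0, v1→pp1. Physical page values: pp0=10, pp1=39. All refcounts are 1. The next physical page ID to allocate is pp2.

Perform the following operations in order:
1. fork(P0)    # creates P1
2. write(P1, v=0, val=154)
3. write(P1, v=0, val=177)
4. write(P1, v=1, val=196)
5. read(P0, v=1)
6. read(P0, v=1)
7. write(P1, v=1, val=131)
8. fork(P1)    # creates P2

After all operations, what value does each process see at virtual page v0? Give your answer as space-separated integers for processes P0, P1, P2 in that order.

Op 1: fork(P0) -> P1. 2 ppages; refcounts: pp0:2 pp1:2
Op 2: write(P1, v0, 154). refcount(pp0)=2>1 -> COPY to pp2. 3 ppages; refcounts: pp0:1 pp1:2 pp2:1
Op 3: write(P1, v0, 177). refcount(pp2)=1 -> write in place. 3 ppages; refcounts: pp0:1 pp1:2 pp2:1
Op 4: write(P1, v1, 196). refcount(pp1)=2>1 -> COPY to pp3. 4 ppages; refcounts: pp0:1 pp1:1 pp2:1 pp3:1
Op 5: read(P0, v1) -> 39. No state change.
Op 6: read(P0, v1) -> 39. No state change.
Op 7: write(P1, v1, 131). refcount(pp3)=1 -> write in place. 4 ppages; refcounts: pp0:1 pp1:1 pp2:1 pp3:1
Op 8: fork(P1) -> P2. 4 ppages; refcounts: pp0:1 pp1:1 pp2:2 pp3:2
P0: v0 -> pp0 = 10
P1: v0 -> pp2 = 177
P2: v0 -> pp2 = 177

Answer: 10 177 177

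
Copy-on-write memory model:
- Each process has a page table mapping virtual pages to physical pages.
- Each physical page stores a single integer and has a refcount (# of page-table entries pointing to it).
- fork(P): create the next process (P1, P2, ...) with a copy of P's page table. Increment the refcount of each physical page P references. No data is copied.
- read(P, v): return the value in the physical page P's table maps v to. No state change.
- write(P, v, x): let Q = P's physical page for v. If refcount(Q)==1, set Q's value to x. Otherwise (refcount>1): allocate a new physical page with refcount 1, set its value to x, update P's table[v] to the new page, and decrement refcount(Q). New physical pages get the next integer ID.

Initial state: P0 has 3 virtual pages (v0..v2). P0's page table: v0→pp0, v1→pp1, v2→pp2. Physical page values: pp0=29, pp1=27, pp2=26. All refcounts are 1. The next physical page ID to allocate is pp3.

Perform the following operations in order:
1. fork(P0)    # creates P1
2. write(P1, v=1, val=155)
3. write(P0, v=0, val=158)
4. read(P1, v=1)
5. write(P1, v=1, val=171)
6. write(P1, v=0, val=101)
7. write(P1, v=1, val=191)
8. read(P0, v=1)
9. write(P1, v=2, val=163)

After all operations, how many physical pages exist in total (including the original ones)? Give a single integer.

Op 1: fork(P0) -> P1. 3 ppages; refcounts: pp0:2 pp1:2 pp2:2
Op 2: write(P1, v1, 155). refcount(pp1)=2>1 -> COPY to pp3. 4 ppages; refcounts: pp0:2 pp1:1 pp2:2 pp3:1
Op 3: write(P0, v0, 158). refcount(pp0)=2>1 -> COPY to pp4. 5 ppages; refcounts: pp0:1 pp1:1 pp2:2 pp3:1 pp4:1
Op 4: read(P1, v1) -> 155. No state change.
Op 5: write(P1, v1, 171). refcount(pp3)=1 -> write in place. 5 ppages; refcounts: pp0:1 pp1:1 pp2:2 pp3:1 pp4:1
Op 6: write(P1, v0, 101). refcount(pp0)=1 -> write in place. 5 ppages; refcounts: pp0:1 pp1:1 pp2:2 pp3:1 pp4:1
Op 7: write(P1, v1, 191). refcount(pp3)=1 -> write in place. 5 ppages; refcounts: pp0:1 pp1:1 pp2:2 pp3:1 pp4:1
Op 8: read(P0, v1) -> 27. No state change.
Op 9: write(P1, v2, 163). refcount(pp2)=2>1 -> COPY to pp5. 6 ppages; refcounts: pp0:1 pp1:1 pp2:1 pp3:1 pp4:1 pp5:1

Answer: 6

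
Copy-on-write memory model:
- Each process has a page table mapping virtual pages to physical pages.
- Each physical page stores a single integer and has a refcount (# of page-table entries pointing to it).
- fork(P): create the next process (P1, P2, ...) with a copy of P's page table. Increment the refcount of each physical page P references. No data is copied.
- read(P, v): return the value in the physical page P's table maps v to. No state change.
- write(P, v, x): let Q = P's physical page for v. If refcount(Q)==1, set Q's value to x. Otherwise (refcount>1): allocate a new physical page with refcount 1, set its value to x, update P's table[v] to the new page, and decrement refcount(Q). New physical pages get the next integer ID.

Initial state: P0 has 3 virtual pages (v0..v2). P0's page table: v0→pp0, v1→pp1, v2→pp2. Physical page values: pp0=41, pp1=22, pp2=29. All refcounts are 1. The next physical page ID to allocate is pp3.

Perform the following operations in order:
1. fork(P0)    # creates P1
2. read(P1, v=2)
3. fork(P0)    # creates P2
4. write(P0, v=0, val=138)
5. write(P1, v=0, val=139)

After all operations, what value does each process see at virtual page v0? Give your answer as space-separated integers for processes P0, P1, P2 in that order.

Op 1: fork(P0) -> P1. 3 ppages; refcounts: pp0:2 pp1:2 pp2:2
Op 2: read(P1, v2) -> 29. No state change.
Op 3: fork(P0) -> P2. 3 ppages; refcounts: pp0:3 pp1:3 pp2:3
Op 4: write(P0, v0, 138). refcount(pp0)=3>1 -> COPY to pp3. 4 ppages; refcounts: pp0:2 pp1:3 pp2:3 pp3:1
Op 5: write(P1, v0, 139). refcount(pp0)=2>1 -> COPY to pp4. 5 ppages; refcounts: pp0:1 pp1:3 pp2:3 pp3:1 pp4:1
P0: v0 -> pp3 = 138
P1: v0 -> pp4 = 139
P2: v0 -> pp0 = 41

Answer: 138 139 41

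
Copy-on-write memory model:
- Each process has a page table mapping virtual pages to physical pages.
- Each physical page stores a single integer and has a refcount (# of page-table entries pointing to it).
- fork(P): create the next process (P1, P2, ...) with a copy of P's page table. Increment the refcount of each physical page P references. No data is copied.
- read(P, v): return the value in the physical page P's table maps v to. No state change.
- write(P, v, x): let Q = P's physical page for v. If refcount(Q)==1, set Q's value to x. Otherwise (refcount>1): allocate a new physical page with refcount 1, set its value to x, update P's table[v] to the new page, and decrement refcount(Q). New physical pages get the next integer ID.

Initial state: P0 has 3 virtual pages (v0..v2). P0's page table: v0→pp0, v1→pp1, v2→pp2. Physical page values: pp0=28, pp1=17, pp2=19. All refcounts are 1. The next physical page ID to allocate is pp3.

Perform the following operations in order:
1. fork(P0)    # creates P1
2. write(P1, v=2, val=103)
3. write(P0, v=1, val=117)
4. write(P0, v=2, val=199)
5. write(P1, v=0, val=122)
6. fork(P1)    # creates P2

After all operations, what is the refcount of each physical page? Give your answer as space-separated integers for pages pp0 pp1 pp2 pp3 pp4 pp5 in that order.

Op 1: fork(P0) -> P1. 3 ppages; refcounts: pp0:2 pp1:2 pp2:2
Op 2: write(P1, v2, 103). refcount(pp2)=2>1 -> COPY to pp3. 4 ppages; refcounts: pp0:2 pp1:2 pp2:1 pp3:1
Op 3: write(P0, v1, 117). refcount(pp1)=2>1 -> COPY to pp4. 5 ppages; refcounts: pp0:2 pp1:1 pp2:1 pp3:1 pp4:1
Op 4: write(P0, v2, 199). refcount(pp2)=1 -> write in place. 5 ppages; refcounts: pp0:2 pp1:1 pp2:1 pp3:1 pp4:1
Op 5: write(P1, v0, 122). refcount(pp0)=2>1 -> COPY to pp5. 6 ppages; refcounts: pp0:1 pp1:1 pp2:1 pp3:1 pp4:1 pp5:1
Op 6: fork(P1) -> P2. 6 ppages; refcounts: pp0:1 pp1:2 pp2:1 pp3:2 pp4:1 pp5:2

Answer: 1 2 1 2 1 2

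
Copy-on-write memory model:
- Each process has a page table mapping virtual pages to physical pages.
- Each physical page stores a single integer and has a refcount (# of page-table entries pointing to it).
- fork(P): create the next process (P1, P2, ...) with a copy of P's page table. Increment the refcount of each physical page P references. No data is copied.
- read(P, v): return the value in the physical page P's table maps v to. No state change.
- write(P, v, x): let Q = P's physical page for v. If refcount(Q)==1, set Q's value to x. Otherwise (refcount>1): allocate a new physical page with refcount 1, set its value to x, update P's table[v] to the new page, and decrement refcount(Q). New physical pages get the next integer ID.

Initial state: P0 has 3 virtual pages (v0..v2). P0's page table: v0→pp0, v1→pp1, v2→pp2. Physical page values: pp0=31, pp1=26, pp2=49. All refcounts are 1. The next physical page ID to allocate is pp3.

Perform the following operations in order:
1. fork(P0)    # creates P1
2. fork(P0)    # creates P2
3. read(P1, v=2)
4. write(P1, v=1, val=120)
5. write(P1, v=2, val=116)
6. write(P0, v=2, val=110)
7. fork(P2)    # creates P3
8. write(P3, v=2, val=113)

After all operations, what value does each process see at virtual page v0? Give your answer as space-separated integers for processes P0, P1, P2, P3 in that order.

Answer: 31 31 31 31

Derivation:
Op 1: fork(P0) -> P1. 3 ppages; refcounts: pp0:2 pp1:2 pp2:2
Op 2: fork(P0) -> P2. 3 ppages; refcounts: pp0:3 pp1:3 pp2:3
Op 3: read(P1, v2) -> 49. No state change.
Op 4: write(P1, v1, 120). refcount(pp1)=3>1 -> COPY to pp3. 4 ppages; refcounts: pp0:3 pp1:2 pp2:3 pp3:1
Op 5: write(P1, v2, 116). refcount(pp2)=3>1 -> COPY to pp4. 5 ppages; refcounts: pp0:3 pp1:2 pp2:2 pp3:1 pp4:1
Op 6: write(P0, v2, 110). refcount(pp2)=2>1 -> COPY to pp5. 6 ppages; refcounts: pp0:3 pp1:2 pp2:1 pp3:1 pp4:1 pp5:1
Op 7: fork(P2) -> P3. 6 ppages; refcounts: pp0:4 pp1:3 pp2:2 pp3:1 pp4:1 pp5:1
Op 8: write(P3, v2, 113). refcount(pp2)=2>1 -> COPY to pp6. 7 ppages; refcounts: pp0:4 pp1:3 pp2:1 pp3:1 pp4:1 pp5:1 pp6:1
P0: v0 -> pp0 = 31
P1: v0 -> pp0 = 31
P2: v0 -> pp0 = 31
P3: v0 -> pp0 = 31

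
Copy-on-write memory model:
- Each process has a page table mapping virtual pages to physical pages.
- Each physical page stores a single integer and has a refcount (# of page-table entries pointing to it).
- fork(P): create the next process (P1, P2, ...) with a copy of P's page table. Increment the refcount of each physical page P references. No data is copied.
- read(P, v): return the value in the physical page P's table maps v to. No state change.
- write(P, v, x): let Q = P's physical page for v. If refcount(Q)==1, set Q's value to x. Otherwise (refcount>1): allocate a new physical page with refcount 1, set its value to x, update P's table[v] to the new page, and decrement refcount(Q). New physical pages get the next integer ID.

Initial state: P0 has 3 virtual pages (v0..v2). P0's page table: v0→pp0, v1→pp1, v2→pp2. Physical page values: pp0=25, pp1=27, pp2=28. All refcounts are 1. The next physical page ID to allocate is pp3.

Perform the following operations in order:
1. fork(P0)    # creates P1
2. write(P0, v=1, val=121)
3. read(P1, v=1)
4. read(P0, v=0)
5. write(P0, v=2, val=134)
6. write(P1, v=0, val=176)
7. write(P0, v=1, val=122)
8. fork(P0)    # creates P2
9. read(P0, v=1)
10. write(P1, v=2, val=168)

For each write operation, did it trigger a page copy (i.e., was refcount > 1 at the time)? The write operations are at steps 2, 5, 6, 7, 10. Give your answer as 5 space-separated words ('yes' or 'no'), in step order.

Op 1: fork(P0) -> P1. 3 ppages; refcounts: pp0:2 pp1:2 pp2:2
Op 2: write(P0, v1, 121). refcount(pp1)=2>1 -> COPY to pp3. 4 ppages; refcounts: pp0:2 pp1:1 pp2:2 pp3:1
Op 3: read(P1, v1) -> 27. No state change.
Op 4: read(P0, v0) -> 25. No state change.
Op 5: write(P0, v2, 134). refcount(pp2)=2>1 -> COPY to pp4. 5 ppages; refcounts: pp0:2 pp1:1 pp2:1 pp3:1 pp4:1
Op 6: write(P1, v0, 176). refcount(pp0)=2>1 -> COPY to pp5. 6 ppages; refcounts: pp0:1 pp1:1 pp2:1 pp3:1 pp4:1 pp5:1
Op 7: write(P0, v1, 122). refcount(pp3)=1 -> write in place. 6 ppages; refcounts: pp0:1 pp1:1 pp2:1 pp3:1 pp4:1 pp5:1
Op 8: fork(P0) -> P2. 6 ppages; refcounts: pp0:2 pp1:1 pp2:1 pp3:2 pp4:2 pp5:1
Op 9: read(P0, v1) -> 122. No state change.
Op 10: write(P1, v2, 168). refcount(pp2)=1 -> write in place. 6 ppages; refcounts: pp0:2 pp1:1 pp2:1 pp3:2 pp4:2 pp5:1

yes yes yes no no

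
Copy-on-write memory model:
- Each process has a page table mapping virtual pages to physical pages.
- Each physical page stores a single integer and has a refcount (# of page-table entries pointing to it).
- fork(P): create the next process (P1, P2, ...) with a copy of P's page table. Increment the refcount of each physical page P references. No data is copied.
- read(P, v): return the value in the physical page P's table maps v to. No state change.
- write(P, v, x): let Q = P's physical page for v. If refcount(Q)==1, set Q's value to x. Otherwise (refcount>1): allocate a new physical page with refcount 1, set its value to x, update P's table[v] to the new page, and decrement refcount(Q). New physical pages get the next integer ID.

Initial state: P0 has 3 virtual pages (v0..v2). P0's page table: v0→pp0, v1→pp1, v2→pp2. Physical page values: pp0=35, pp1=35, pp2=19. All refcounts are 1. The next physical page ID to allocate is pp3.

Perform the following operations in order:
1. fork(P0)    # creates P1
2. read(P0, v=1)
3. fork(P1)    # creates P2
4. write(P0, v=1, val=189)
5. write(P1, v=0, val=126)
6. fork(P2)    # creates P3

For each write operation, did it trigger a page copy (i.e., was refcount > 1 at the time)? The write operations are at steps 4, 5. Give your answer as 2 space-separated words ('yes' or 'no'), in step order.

Op 1: fork(P0) -> P1. 3 ppages; refcounts: pp0:2 pp1:2 pp2:2
Op 2: read(P0, v1) -> 35. No state change.
Op 3: fork(P1) -> P2. 3 ppages; refcounts: pp0:3 pp1:3 pp2:3
Op 4: write(P0, v1, 189). refcount(pp1)=3>1 -> COPY to pp3. 4 ppages; refcounts: pp0:3 pp1:2 pp2:3 pp3:1
Op 5: write(P1, v0, 126). refcount(pp0)=3>1 -> COPY to pp4. 5 ppages; refcounts: pp0:2 pp1:2 pp2:3 pp3:1 pp4:1
Op 6: fork(P2) -> P3. 5 ppages; refcounts: pp0:3 pp1:3 pp2:4 pp3:1 pp4:1

yes yes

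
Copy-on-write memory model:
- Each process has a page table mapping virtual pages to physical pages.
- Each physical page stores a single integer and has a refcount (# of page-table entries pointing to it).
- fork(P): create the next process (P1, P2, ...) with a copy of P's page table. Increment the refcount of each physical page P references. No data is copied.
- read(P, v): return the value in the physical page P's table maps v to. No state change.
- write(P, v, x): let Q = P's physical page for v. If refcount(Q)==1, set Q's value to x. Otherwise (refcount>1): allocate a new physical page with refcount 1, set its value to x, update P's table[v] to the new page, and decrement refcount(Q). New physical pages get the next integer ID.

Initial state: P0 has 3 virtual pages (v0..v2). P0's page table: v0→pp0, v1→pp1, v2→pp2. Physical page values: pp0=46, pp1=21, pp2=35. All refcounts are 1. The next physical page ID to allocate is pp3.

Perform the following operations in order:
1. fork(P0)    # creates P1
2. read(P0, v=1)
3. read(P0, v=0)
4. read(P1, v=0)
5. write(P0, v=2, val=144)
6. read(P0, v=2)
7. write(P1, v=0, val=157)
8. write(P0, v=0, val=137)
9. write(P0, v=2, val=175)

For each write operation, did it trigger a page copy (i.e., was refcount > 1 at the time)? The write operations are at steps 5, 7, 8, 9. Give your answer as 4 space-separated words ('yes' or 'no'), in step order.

Op 1: fork(P0) -> P1. 3 ppages; refcounts: pp0:2 pp1:2 pp2:2
Op 2: read(P0, v1) -> 21. No state change.
Op 3: read(P0, v0) -> 46. No state change.
Op 4: read(P1, v0) -> 46. No state change.
Op 5: write(P0, v2, 144). refcount(pp2)=2>1 -> COPY to pp3. 4 ppages; refcounts: pp0:2 pp1:2 pp2:1 pp3:1
Op 6: read(P0, v2) -> 144. No state change.
Op 7: write(P1, v0, 157). refcount(pp0)=2>1 -> COPY to pp4. 5 ppages; refcounts: pp0:1 pp1:2 pp2:1 pp3:1 pp4:1
Op 8: write(P0, v0, 137). refcount(pp0)=1 -> write in place. 5 ppages; refcounts: pp0:1 pp1:2 pp2:1 pp3:1 pp4:1
Op 9: write(P0, v2, 175). refcount(pp3)=1 -> write in place. 5 ppages; refcounts: pp0:1 pp1:2 pp2:1 pp3:1 pp4:1

yes yes no no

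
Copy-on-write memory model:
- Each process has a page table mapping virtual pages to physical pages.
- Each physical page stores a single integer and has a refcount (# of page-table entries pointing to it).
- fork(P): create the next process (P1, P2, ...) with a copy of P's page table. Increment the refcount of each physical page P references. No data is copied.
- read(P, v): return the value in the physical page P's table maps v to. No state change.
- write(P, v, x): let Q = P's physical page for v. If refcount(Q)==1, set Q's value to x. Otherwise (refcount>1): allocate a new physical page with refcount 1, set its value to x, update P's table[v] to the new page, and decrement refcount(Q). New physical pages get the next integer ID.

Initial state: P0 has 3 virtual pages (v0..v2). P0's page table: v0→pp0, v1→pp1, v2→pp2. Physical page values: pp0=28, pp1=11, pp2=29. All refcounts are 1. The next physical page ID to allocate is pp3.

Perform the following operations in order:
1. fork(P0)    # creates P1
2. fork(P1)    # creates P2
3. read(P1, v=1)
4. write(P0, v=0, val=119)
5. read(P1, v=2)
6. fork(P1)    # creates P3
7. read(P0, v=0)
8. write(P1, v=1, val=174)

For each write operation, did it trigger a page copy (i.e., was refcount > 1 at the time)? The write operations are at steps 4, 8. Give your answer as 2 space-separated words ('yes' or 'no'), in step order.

Op 1: fork(P0) -> P1. 3 ppages; refcounts: pp0:2 pp1:2 pp2:2
Op 2: fork(P1) -> P2. 3 ppages; refcounts: pp0:3 pp1:3 pp2:3
Op 3: read(P1, v1) -> 11. No state change.
Op 4: write(P0, v0, 119). refcount(pp0)=3>1 -> COPY to pp3. 4 ppages; refcounts: pp0:2 pp1:3 pp2:3 pp3:1
Op 5: read(P1, v2) -> 29. No state change.
Op 6: fork(P1) -> P3. 4 ppages; refcounts: pp0:3 pp1:4 pp2:4 pp3:1
Op 7: read(P0, v0) -> 119. No state change.
Op 8: write(P1, v1, 174). refcount(pp1)=4>1 -> COPY to pp4. 5 ppages; refcounts: pp0:3 pp1:3 pp2:4 pp3:1 pp4:1

yes yes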